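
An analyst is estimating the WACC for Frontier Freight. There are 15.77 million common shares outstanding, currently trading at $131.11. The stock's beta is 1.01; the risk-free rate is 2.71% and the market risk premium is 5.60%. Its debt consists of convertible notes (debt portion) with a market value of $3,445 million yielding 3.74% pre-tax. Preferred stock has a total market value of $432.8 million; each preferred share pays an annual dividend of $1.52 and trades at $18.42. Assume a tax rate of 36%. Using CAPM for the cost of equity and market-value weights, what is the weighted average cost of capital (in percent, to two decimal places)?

4.90%

Cost of equity via CAPM: Re = 2.71% + 1.01 × 5.6% = 8.3660%.
Cost of preferred: Rp = 1.52 / 18.42 = 8.2519%.
Market value of equity E = 131.11 × 15.77m = 2067.6047m.
Total capital V = 2067.6047 + 432.8 + 3445 = 5945.4047.
Equity: weight = 2067.6047/5945.4047 = 0.3478; cost = 8.366%.
Preferred: weight = 432.8/5945.4047 = 0.0728; cost = 8.2519%.
Convertible notes (debt portion): weight = 3445/5945.4047 = 0.5794; after-tax cost = 3.74% × (1 − 36%) = 2.3936%.
WACC = 0.3478 × 8.3660% + 0.0728 × 8.2519% + 0.5794 × 2.3936% = 4.8971%.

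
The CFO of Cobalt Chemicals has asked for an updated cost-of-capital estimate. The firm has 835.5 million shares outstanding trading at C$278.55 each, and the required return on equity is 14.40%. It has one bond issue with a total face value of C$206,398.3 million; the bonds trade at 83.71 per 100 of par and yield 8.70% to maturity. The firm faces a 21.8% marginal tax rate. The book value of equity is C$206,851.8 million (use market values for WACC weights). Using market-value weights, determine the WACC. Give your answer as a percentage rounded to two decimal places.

11.16%

Market value of equity E = 278.55 × 835.5m = 232728.525m. Market value of debt D = 206398.3m × 83.71/100 = 172776.01693m.
Total capital V = 232728.525 + 172776.01693 = 405504.54193.
Equity: weight = 232728.525/405504.54193 = 0.5739; cost = 14.4%.
Bonds outstanding: weight = 172776.01693/405504.54193 = 0.4261; after-tax cost = 8.7% × (1 − 21.8%) = 6.8034%.
WACC = 0.5739 × 14.4000% + 0.4261 × 6.8034% = 11.1633%.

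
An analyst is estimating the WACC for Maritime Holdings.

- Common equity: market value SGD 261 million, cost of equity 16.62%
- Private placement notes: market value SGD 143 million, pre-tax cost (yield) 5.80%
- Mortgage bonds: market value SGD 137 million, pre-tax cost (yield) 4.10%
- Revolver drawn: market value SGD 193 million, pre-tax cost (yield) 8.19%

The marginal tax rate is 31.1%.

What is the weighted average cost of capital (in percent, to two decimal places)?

Total capital V = 261 + 143 + 137 + 193 = 734.
Equity: weight = 261/734 = 0.3556; cost = 16.62%.
Private placement notes: weight = 143/734 = 0.1948; after-tax cost = 5.8% × (1 − 31.1%) = 3.9962%.
Mortgage bonds: weight = 137/734 = 0.1866; after-tax cost = 4.1% × (1 − 31.1%) = 2.8249%.
Revolver drawn: weight = 193/734 = 0.2629; after-tax cost = 8.19% × (1 − 31.1%) = 5.6429%.
WACC = 0.3556 × 16.6200% + 0.1948 × 3.9962% + 0.1866 × 2.8249% + 0.2629 × 5.6429% = 8.6994%.

8.70%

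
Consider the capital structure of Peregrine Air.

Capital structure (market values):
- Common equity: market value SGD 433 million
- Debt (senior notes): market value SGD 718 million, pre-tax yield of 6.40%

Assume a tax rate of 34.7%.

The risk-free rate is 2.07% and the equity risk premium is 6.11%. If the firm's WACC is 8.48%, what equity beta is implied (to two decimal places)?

Total capital V = 433 + 718 = 1151.
Equity weight = 433/1151 = 0.3762.
Senior notes weight = 718/1151 = 0.6238.
Debt contribution = 0.6238 × 6.4% × (1 − 34.7%) = 2.6070%.
Required equity contribution = 8.48% − 2.6070% = 5.8730%  ⇒  Re = 15.6116%.
CAPM: 15.6116% = 2.07% + β × 6.11%  ⇒  β = 2.2163.

2.22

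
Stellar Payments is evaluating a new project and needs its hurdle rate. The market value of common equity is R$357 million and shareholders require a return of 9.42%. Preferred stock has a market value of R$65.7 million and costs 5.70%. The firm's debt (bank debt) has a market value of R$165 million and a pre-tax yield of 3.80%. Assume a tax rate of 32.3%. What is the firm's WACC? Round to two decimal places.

Total capital V = 357 + 65.7 + 165 = 587.7.
Equity: weight = 357/587.7 = 0.6075; cost = 9.42%.
Preferred: weight = 65.7/587.7 = 0.1118; cost = 5.7%.
Bank debt: weight = 165/587.7 = 0.2808; after-tax cost = 3.8% × (1 − 32.3%) = 2.5726%.
WACC = 0.6075 × 9.4200% + 0.1118 × 5.7000% + 0.2808 × 2.5726% = 7.0817%.

7.08%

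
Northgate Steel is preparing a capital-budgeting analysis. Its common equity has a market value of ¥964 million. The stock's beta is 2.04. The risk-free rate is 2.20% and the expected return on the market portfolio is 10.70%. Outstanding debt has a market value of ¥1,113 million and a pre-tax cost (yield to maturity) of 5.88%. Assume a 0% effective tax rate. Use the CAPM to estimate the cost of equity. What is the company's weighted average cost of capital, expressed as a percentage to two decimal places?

Market risk premium = 10.7% − 2.2% = 8.5%.
Cost of equity via CAPM: Re = 2.2% + 2.04 × 8.5% = 19.5400%.
Total capital V = 964 + 1113 = 2077.
Equity: weight = 964/2077 = 0.4641; cost = 19.54%.
Debt: weight = 1113/2077 = 0.5359; after-tax cost = 5.88% × (1 − 0%) = 5.8800%.
WACC = 0.4641 × 19.5400% + 0.5359 × 5.8800% = 12.2200%.

12.22%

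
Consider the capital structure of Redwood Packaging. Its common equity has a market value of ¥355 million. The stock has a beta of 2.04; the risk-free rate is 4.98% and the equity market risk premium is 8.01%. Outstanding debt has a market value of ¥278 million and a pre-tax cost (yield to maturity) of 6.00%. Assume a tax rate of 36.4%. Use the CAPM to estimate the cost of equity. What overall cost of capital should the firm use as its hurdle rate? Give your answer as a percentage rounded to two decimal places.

13.63%

Cost of equity via CAPM: Re = 4.98% + 2.04 × 8.01% = 21.3204%.
Total capital V = 355 + 278 = 633.
Equity: weight = 355/633 = 0.5608; cost = 21.3204%.
Debt: weight = 278/633 = 0.4392; after-tax cost = 6% × (1 − 36.4%) = 3.8160%.
WACC = 0.5608 × 21.3204% + 0.4392 × 3.8160% = 13.6328%.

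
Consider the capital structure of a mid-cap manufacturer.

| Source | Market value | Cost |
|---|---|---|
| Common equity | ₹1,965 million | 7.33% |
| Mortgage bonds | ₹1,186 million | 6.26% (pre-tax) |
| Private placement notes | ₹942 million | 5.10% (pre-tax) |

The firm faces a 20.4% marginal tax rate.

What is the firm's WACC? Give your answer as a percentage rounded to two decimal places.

Total capital V = 1965 + 1186 + 942 = 4093.
Equity: weight = 1965/4093 = 0.4801; cost = 7.33%.
Mortgage bonds: weight = 1186/4093 = 0.2898; after-tax cost = 6.26% × (1 − 20.4%) = 4.9830%.
Private placement notes: weight = 942/4093 = 0.2301; after-tax cost = 5.1% × (1 − 20.4%) = 4.0596%.
WACC = 0.4801 × 7.3300% + 0.2898 × 4.9830% + 0.2301 × 4.0596% = 5.8972%.

5.90%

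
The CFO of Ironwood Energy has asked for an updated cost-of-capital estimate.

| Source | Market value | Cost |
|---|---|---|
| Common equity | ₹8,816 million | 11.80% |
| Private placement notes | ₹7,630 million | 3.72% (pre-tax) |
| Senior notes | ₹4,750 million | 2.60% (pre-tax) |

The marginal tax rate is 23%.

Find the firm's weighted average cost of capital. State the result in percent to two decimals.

6.39%

Total capital V = 8816 + 7630 + 4750 = 21196.
Equity: weight = 8816/21196 = 0.4159; cost = 11.8%.
Private placement notes: weight = 7630/21196 = 0.3600; after-tax cost = 3.72% × (1 − 23%) = 2.8644%.
Senior notes: weight = 4750/21196 = 0.2241; after-tax cost = 2.6% × (1 − 23%) = 2.0020%.
WACC = 0.4159 × 11.8000% + 0.3600 × 2.8644% + 0.2241 × 2.0020% = 6.3877%.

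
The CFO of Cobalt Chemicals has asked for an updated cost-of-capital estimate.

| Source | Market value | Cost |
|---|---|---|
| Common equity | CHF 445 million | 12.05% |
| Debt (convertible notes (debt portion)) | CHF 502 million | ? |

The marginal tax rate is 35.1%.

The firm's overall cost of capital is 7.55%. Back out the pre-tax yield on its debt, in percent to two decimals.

5.49%

Total capital V = 445 + 502 = 947.
Equity weight = 445/947 = 0.4699.
Convertible notes (debt portion) weight = 502/947 = 0.5301.
Equity contribution = 0.4699 × 12.05% = 5.6624%.
Remaining for debt = 7.55% − 5.6624% = 1.8876%.
Rd × (1 − 35.1%) × 0.5301 = 1.8876%  ⇒  Rd = 5.4868%.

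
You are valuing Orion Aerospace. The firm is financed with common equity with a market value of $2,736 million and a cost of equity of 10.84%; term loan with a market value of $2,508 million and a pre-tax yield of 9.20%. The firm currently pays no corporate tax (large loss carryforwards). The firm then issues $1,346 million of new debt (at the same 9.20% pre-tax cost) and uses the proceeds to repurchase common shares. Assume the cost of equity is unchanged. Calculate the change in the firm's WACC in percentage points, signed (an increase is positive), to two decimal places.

Current WACC:
Total capital V = 2736 + 2508 = 5244.
Equity: weight = 2736/5244 = 0.5217; cost = 10.84%.
Term loan: weight = 2508/5244 = 0.4783; after-tax cost = 9.2% × (1 − 0%) = 9.2000%.
WACC = 0.5217 × 10.8400% + 0.4783 × 9.2000% = 10.0557%.
After the change:
Total capital V = 1390 + 3854 = 5244.
Equity: weight = 1390/5244 = 0.2651; cost = 10.84%.
Term loan: weight = 3854/5244 = 0.7349; after-tax cost = 9.2% × (1 − 0%) = 9.2000%.
WACC = 0.2651 × 10.8400% + 0.7349 × 9.2000% = 9.6347%.
Change in WACC = 9.6347% − 10.0557% = -0.4209 pp.

-0.42 pp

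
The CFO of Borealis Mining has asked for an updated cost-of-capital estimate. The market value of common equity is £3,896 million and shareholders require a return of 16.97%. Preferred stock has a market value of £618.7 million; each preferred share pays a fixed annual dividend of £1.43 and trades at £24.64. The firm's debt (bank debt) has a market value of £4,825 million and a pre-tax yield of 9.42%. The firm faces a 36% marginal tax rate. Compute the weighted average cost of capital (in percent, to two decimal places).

Cost of preferred: Rp = 1.43 / 24.64 = 5.8036%.
Total capital V = 3896 + 618.7 + 4825 = 9339.7.
Equity: weight = 3896/9339.7 = 0.4171; cost = 16.97%.
Preferred: weight = 618.7/9339.7 = 0.0662; cost = 5.8036%.
Bank debt: weight = 4825/9339.7 = 0.5166; after-tax cost = 9.42% × (1 − 36%) = 6.0288%.
WACC = 0.4171 × 16.9700% + 0.0662 × 5.8036% + 0.5166 × 6.0288% = 10.5779%.

10.58%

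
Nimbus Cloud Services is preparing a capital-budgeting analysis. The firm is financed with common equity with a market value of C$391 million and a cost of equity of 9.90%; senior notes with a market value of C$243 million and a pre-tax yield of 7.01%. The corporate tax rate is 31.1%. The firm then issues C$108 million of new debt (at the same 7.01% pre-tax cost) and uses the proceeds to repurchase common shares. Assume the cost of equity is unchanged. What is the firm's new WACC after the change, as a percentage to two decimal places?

7.09%

After the change:
Total capital V = 283 + 351 = 634.
Equity: weight = 283/634 = 0.4464; cost = 9.9%.
Senior notes: weight = 351/634 = 0.5536; after-tax cost = 7.01% × (1 − 31.1%) = 4.8299%.
WACC = 0.4464 × 9.9000% + 0.5536 × 4.8299% = 7.0930%.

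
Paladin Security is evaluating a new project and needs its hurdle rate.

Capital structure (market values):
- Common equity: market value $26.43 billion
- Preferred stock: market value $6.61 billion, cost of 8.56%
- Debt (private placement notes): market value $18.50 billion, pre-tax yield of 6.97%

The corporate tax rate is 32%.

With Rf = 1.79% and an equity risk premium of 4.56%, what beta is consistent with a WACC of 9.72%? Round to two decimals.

Total capital V = 26.43 + 6.61 + 18.5 = 51.54.
Equity weight = 26.43/51.54 = 0.5128.
Preferred weight = 6.61/51.54 = 0.1282.
Private placement notes weight = 18.5/51.54 = 0.3589.
Debt contribution = 0.3589 × 6.97% × (1 − 32%) = 1.7013%.
Preferred contribution = 0.1282 × 8.56% = 1.0978%.
Required equity contribution = 9.72% − 2.7991% = 6.9209%  ⇒  Re = 13.4962%.
CAPM: 13.4962% = 1.79% + β × 4.56%  ⇒  β = 2.5671.

2.57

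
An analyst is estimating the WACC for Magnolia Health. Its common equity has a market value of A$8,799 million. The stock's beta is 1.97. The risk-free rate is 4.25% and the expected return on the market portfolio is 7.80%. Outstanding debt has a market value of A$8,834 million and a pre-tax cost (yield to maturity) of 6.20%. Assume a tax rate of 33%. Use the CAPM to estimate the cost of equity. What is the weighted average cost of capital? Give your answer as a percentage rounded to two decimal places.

7.69%

Market risk premium = 7.8% − 4.25% = 3.55%.
Cost of equity via CAPM: Re = 4.25% + 1.97 × 3.55% = 11.2435%.
Total capital V = 8799 + 8834 = 17633.
Equity: weight = 8799/17633 = 0.4990; cost = 11.2435%.
Debt: weight = 8834/17633 = 0.5010; after-tax cost = 6.2% × (1 − 33%) = 4.1540%.
WACC = 0.4990 × 11.2435% + 0.5010 × 4.1540% = 7.6917%.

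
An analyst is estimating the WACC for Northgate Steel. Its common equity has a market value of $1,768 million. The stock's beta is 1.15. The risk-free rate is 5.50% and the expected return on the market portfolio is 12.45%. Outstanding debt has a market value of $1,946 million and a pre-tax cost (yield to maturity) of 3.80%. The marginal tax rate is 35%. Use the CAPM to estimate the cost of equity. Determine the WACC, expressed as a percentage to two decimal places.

Market risk premium = 12.45% − 5.5% = 6.95%.
Cost of equity via CAPM: Re = 5.5% + 1.15 × 6.95% = 13.4925%.
Total capital V = 1768 + 1946 = 3714.
Equity: weight = 1768/3714 = 0.4760; cost = 13.4925%.
Debt: weight = 1946/3714 = 0.5240; after-tax cost = 3.8% × (1 − 35%) = 2.4700%.
WACC = 0.4760 × 13.4925% + 0.5240 × 2.4700% = 7.7171%.

7.72%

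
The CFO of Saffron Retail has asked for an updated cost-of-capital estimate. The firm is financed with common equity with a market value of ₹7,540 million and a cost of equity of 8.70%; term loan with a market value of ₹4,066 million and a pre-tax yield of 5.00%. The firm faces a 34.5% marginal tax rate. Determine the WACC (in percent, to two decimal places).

6.80%

Total capital V = 7540 + 4066 = 11606.
Equity: weight = 7540/11606 = 0.6497; cost = 8.7%.
Term loan: weight = 4066/11606 = 0.3503; after-tax cost = 5% × (1 − 34.5%) = 3.2750%.
WACC = 0.6497 × 8.7000% + 0.3503 × 3.2750% = 6.7994%.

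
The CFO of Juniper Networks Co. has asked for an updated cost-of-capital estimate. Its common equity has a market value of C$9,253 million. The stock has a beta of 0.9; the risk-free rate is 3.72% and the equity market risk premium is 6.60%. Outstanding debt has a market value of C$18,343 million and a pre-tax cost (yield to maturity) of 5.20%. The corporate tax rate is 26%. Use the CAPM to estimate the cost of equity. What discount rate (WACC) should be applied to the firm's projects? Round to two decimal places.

Cost of equity via CAPM: Re = 3.72% + 0.9 × 6.6% = 9.6600%.
Total capital V = 9253 + 18343 = 27596.
Equity: weight = 9253/27596 = 0.3353; cost = 9.66%.
Debt: weight = 18343/27596 = 0.6647; after-tax cost = 5.2% × (1 − 26%) = 3.8480%.
WACC = 0.3353 × 9.6600% + 0.6647 × 3.8480% = 5.7968%.

5.80%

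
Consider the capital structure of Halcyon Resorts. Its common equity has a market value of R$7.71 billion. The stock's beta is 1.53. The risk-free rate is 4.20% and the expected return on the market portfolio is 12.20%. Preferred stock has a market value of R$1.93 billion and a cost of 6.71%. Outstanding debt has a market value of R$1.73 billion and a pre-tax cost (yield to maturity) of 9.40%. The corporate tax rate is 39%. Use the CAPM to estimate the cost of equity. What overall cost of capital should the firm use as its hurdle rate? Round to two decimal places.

Market risk premium = 12.2% − 4.2% = 8.0%.
Cost of equity via CAPM: Re = 4.2% + 1.53 × 8.0% = 16.4400%.
Total capital V = 7.71 + 1.93 + 1.73 = 11.37.
Equity: weight = 7.71/11.37 = 0.6781; cost = 16.44%.
Preferred: weight = 1.93/11.37 = 0.1697; cost = 6.71%.
Debt: weight = 1.73/11.37 = 0.1522; after-tax cost = 9.4% × (1 − 39%) = 5.7340%.
WACC = 0.6781 × 16.4400% + 0.1697 × 6.7100% + 0.1522 × 5.7340% = 13.1594%.

13.16%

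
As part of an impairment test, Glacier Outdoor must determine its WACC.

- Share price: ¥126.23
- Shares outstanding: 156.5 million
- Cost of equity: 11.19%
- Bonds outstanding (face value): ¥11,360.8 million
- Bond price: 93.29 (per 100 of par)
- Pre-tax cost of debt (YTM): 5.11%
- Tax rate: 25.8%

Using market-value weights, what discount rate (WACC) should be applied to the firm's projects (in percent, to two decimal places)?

8.61%

Market value of equity E = 126.23 × 156.5m = 19754.995m. Market value of debt D = 11360.8m × 93.29/100 = 10598.49032m.
Total capital V = 19754.995 + 10598.49032 = 30353.48532.
Equity: weight = 19754.995/30353.48532 = 0.6508; cost = 11.19%.
Bonds outstanding: weight = 10598.49032/30353.48532 = 0.3492; after-tax cost = 5.11% × (1 − 25.8%) = 3.7916%.
WACC = 0.6508 × 11.1900% + 0.3492 × 3.7916% = 8.6067%.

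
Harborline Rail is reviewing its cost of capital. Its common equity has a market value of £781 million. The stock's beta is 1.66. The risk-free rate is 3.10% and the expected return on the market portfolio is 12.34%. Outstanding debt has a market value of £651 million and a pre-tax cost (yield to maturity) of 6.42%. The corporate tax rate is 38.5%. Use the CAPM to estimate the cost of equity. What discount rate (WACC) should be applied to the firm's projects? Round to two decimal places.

11.85%

Market risk premium = 12.34% − 3.1% = 9.24%.
Cost of equity via CAPM: Re = 3.1% + 1.66 × 9.24% = 18.4384%.
Total capital V = 781 + 651 = 1432.
Equity: weight = 781/1432 = 0.5454; cost = 18.4384%.
Debt: weight = 651/1432 = 0.4546; after-tax cost = 6.42% × (1 − 38.5%) = 3.9483%.
WACC = 0.5454 × 18.4384% + 0.4546 × 3.9483% = 11.8511%.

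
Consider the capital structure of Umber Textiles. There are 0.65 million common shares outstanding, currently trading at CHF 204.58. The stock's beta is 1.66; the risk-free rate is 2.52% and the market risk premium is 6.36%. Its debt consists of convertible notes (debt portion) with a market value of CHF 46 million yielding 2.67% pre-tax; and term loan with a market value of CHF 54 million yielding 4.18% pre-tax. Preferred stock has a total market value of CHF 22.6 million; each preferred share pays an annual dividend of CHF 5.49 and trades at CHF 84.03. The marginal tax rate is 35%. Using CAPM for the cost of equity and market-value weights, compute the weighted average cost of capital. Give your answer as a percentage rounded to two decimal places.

Cost of equity via CAPM: Re = 2.52% + 1.66 × 6.36% = 13.0776%.
Cost of preferred: Rp = 5.49 / 84.03 = 6.5334%.
Market value of equity E = 204.58 × 0.65m = 132.977m.
Total capital V = 132.977 + 22.6 + 46 + 54 = 255.577.
Equity: weight = 132.977/255.577 = 0.5203; cost = 13.0776%.
Preferred: weight = 22.6/255.577 = 0.0884; cost = 6.5334%.
Convertible notes (debt portion): weight = 46/255.577 = 0.1800; after-tax cost = 2.67% × (1 − 35%) = 1.7355%.
Term loan: weight = 54/255.577 = 0.2113; after-tax cost = 4.18% × (1 − 35%) = 2.7170%.
WACC = 0.5203 × 13.0776% + 0.0884 × 6.5334% + 0.1800 × 1.7355% + 0.2113 × 2.7170% = 8.2685%.

8.27%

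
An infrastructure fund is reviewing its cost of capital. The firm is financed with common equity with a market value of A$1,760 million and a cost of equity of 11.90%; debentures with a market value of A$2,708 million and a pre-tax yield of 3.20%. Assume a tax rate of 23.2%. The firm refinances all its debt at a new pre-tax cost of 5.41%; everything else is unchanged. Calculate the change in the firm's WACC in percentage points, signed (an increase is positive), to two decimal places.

+1.03 pp

Current WACC:
Total capital V = 1760 + 2708 = 4468.
Equity: weight = 1760/4468 = 0.3939; cost = 11.9%.
Debentures: weight = 2708/4468 = 0.6061; after-tax cost = 3.2% × (1 − 23.2%) = 2.4576%.
WACC = 0.3939 × 11.9000% + 0.6061 × 2.4576% = 6.1771%.
After the change:
Total capital V = 1760 + 2708 = 4468.
Equity: weight = 1760/4468 = 0.3939; cost = 11.9%.
Debentures: weight = 2708/4468 = 0.6061; after-tax cost = 5.41% × (1 − 23.2%) = 4.1549%.
WACC = 0.3939 × 11.9000% + 0.6061 × 4.1549% = 7.2058%.
Change in WACC = 7.2058% − 6.1771% = 1.0287 pp.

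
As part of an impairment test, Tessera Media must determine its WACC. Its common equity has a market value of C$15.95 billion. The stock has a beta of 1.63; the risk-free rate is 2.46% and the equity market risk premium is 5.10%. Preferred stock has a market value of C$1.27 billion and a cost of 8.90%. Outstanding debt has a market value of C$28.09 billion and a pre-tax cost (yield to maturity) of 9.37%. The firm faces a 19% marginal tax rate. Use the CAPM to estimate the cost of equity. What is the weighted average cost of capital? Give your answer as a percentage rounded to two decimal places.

8.75%

Cost of equity via CAPM: Re = 2.46% + 1.63 × 5.1% = 10.7730%.
Total capital V = 15.95 + 1.27 + 28.09 = 45.31.
Equity: weight = 15.95/45.31 = 0.3520; cost = 10.773%.
Preferred: weight = 1.27/45.31 = 0.0280; cost = 8.9%.
Debt: weight = 28.09/45.31 = 0.6200; after-tax cost = 9.37% × (1 − 19%) = 7.5897%.
WACC = 0.3520 × 10.7730% + 0.0280 × 8.9000% + 0.6200 × 7.5897% = 8.7470%.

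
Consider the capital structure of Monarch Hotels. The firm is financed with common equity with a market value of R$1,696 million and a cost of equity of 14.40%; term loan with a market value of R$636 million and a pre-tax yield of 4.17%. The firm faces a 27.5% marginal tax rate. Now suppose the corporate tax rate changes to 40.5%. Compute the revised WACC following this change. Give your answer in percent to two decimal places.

11.15%

After the change:
Total capital V = 1696 + 636 = 2332.
Equity: weight = 1696/2332 = 0.7273; cost = 14.4%.
Term loan: weight = 636/2332 = 0.2727; after-tax cost = 4.17% × (1 − 40.5%) = 2.4811%.
WACC = 0.7273 × 14.4000% + 0.2727 × 2.4811% = 11.1494%.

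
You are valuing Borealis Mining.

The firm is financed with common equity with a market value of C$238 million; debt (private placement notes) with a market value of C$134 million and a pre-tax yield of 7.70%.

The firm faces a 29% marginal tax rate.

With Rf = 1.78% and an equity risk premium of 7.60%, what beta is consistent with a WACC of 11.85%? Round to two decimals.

Total capital V = 238 + 134 = 372.
Equity weight = 238/372 = 0.6398.
Private placement notes weight = 134/372 = 0.3602.
Debt contribution = 0.3602 × 7.7% × (1 − 29%) = 1.9693%.
Required equity contribution = 11.85% − 1.9693% = 9.8807%  ⇒  Re = 15.4438%.
CAPM: 15.4438% = 1.78% + β × 7.6%  ⇒  β = 1.7979.

1.80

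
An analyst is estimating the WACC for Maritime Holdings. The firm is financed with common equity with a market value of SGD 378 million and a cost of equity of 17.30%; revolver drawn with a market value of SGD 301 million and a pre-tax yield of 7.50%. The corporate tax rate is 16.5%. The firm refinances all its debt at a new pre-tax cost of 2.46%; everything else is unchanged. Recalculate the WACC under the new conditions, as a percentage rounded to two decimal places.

After the change:
Total capital V = 378 + 301 = 679.
Equity: weight = 378/679 = 0.5567; cost = 17.3%.
Revolver drawn: weight = 301/679 = 0.4433; after-tax cost = 2.46% × (1 − 16.5%) = 2.0541%.
WACC = 0.5567 × 17.3000% + 0.4433 × 2.0541% = 10.5415%.

10.54%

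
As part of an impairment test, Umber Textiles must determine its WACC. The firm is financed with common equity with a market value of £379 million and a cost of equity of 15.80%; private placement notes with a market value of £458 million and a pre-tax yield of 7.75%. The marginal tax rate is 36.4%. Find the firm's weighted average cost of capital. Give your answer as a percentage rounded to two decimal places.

9.85%

Total capital V = 379 + 458 = 837.
Equity: weight = 379/837 = 0.4528; cost = 15.8%.
Private placement notes: weight = 458/837 = 0.5472; after-tax cost = 7.75% × (1 − 36.4%) = 4.9290%.
WACC = 0.4528 × 15.8000% + 0.5472 × 4.9290% = 9.8515%.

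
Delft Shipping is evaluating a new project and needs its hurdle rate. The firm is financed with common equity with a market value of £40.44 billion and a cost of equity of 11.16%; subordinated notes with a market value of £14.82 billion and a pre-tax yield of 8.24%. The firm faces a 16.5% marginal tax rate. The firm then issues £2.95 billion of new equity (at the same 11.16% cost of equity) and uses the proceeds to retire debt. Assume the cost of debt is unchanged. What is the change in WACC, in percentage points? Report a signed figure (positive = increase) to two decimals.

+0.23 pp

Current WACC:
Total capital V = 40.44 + 14.82 = 55.26.
Equity: weight = 40.44/55.26 = 0.7318; cost = 11.16%.
Subordinated notes: weight = 14.82/55.26 = 0.2682; after-tax cost = 8.24% × (1 − 16.5%) = 6.8804%.
WACC = 0.7318 × 11.1600% + 0.2682 × 6.8804% = 10.0123%.
After the change:
Total capital V = 43.39 + 11.87 = 55.26.
Equity: weight = 43.39/55.26 = 0.7852; cost = 11.16%.
Subordinated notes: weight = 11.87/55.26 = 0.2148; after-tax cost = 8.24% × (1 − 16.5%) = 6.8804%.
WACC = 0.7852 × 11.1600% + 0.2148 × 6.8804% = 10.2407%.
Change in WACC = 10.2407% − 10.0123% = 0.2285 pp.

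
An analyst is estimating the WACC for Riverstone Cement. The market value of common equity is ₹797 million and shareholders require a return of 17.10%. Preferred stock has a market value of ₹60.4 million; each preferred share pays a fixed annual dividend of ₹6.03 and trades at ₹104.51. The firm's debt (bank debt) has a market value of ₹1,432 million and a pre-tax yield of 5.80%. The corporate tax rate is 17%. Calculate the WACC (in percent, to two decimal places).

Cost of preferred: Rp = 6.03 / 104.51 = 5.7698%.
Total capital V = 797 + 60.4 + 1432 = 2289.4.
Equity: weight = 797/2289.4 = 0.3481; cost = 17.1%.
Preferred: weight = 60.4/2289.4 = 0.0264; cost = 5.7698%.
Bank debt: weight = 1432/2289.4 = 0.6255; after-tax cost = 5.8% × (1 − 17%) = 4.8140%.
WACC = 0.3481 × 17.1000% + 0.0264 × 5.7698% + 0.6255 × 4.8140% = 9.1163%.

9.12%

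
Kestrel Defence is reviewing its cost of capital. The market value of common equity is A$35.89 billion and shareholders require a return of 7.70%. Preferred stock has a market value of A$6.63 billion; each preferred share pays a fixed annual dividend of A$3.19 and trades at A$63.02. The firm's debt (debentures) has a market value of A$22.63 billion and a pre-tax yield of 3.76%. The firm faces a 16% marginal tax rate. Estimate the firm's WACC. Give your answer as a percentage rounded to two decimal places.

5.85%

Cost of preferred: Rp = 3.19 / 63.02 = 5.0619%.
Total capital V = 35.89 + 6.63 + 22.63 = 65.15.
Equity: weight = 35.89/65.15 = 0.5509; cost = 7.7%.
Preferred: weight = 6.63/65.15 = 0.1018; cost = 5.0619%.
Debentures: weight = 22.63/65.15 = 0.3474; after-tax cost = 3.76% × (1 − 16%) = 3.1584%.
WACC = 0.5509 × 7.7000% + 0.1018 × 5.0619% + 0.3474 × 3.1584% = 5.8540%.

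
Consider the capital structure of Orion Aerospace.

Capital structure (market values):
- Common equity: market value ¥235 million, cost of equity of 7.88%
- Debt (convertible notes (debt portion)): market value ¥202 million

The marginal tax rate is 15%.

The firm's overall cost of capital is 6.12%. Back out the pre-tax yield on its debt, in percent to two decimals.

4.79%

Total capital V = 235 + 202 = 437.
Equity weight = 235/437 = 0.5378.
Convertible notes (debt portion) weight = 202/437 = 0.4622.
Equity contribution = 0.5378 × 7.88% = 4.2375%.
Remaining for debt = 6.12% − 4.2375% = 1.8825%.
Rd × (1 − 15%) × 0.4622 = 1.8825%  ⇒  Rd = 4.7911%.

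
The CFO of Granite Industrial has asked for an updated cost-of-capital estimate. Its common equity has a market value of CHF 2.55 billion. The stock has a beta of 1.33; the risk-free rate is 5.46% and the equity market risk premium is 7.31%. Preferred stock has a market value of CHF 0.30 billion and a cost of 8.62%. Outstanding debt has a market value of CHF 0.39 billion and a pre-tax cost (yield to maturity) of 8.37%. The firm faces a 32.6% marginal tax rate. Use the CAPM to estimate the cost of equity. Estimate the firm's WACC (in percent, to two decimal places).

Cost of equity via CAPM: Re = 5.46% + 1.33 × 7.31% = 15.1823%.
Total capital V = 2.55 + 0.3 + 0.39 = 3.24.
Equity: weight = 2.55/3.24 = 0.7870; cost = 15.1823%.
Preferred: weight = 0.3/3.24 = 0.0926; cost = 8.62%.
Debt: weight = 0.39/3.24 = 0.1204; after-tax cost = 8.37% × (1 − 32.6%) = 5.6414%.
WACC = 0.7870 × 15.1823% + 0.0926 × 8.6200% + 0.1204 × 5.6414% = 13.4262%.

13.43%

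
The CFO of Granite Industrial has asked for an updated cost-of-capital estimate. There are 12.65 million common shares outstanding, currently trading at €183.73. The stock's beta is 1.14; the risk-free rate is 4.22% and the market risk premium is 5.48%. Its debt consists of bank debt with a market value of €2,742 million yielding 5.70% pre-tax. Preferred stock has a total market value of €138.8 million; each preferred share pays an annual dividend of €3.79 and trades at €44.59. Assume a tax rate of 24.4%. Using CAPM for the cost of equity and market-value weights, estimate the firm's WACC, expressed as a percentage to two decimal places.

7.17%

Cost of equity via CAPM: Re = 4.22% + 1.14 × 5.48% = 10.4672%.
Cost of preferred: Rp = 3.79 / 44.59 = 8.4997%.
Market value of equity E = 183.73 × 12.65m = 2324.1845m.
Total capital V = 2324.1845 + 138.8 + 2742 = 5204.9845.
Equity: weight = 2324.1845/5204.9845 = 0.4465; cost = 10.4672%.
Preferred: weight = 138.8/5204.9845 = 0.0267; cost = 8.4997%.
Bank debt: weight = 2742/5204.9845 = 0.5268; after-tax cost = 5.7% × (1 − 24.4%) = 4.3092%.
WACC = 0.4465 × 10.4672% + 0.0267 × 8.4997% + 0.5268 × 4.3092% = 7.1707%.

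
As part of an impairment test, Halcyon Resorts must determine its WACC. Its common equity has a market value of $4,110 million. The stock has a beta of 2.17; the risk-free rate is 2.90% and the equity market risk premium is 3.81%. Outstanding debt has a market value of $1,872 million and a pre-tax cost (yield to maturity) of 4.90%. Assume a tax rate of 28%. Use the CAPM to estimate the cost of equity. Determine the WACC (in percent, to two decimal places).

8.78%

Cost of equity via CAPM: Re = 2.9% + 2.17 × 3.81% = 11.1677%.
Total capital V = 4110 + 1872 = 5982.
Equity: weight = 4110/5982 = 0.6871; cost = 11.1677%.
Debt: weight = 1872/5982 = 0.3129; after-tax cost = 4.9% × (1 − 28%) = 3.5280%.
WACC = 0.6871 × 11.1677% + 0.3129 × 3.5280% = 8.7769%.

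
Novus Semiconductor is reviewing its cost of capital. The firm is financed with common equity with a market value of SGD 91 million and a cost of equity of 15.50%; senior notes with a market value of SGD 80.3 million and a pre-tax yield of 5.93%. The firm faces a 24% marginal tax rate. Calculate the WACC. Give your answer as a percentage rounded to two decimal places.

Total capital V = 91 + 80.3 = 171.3.
Equity: weight = 91/171.3 = 0.5312; cost = 15.5%.
Senior notes: weight = 80.3/171.3 = 0.4688; after-tax cost = 5.93% × (1 − 24%) = 4.5068%.
WACC = 0.5312 × 15.5000% + 0.4688 × 4.5068% = 10.3467%.

10.35%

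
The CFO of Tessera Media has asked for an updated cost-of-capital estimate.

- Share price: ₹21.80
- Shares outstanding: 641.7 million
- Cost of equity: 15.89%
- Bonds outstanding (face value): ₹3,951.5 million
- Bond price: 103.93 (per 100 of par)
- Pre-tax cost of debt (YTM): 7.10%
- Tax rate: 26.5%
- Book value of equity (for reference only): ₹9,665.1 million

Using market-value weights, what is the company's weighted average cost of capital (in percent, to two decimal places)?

13.47%

Market value of equity E = 21.8 × 641.7m = 13989.06m. Market value of debt D = 3951.5m × 103.93/100 = 4106.79395m.
Total capital V = 13989.06 + 4106.79395 = 18095.85395.
Equity: weight = 13989.06/18095.85395 = 0.7731; cost = 15.89%.
Bonds outstanding: weight = 4106.79395/18095.85395 = 0.2269; after-tax cost = 7.1% × (1 − 26.5%) = 5.2185%.
WACC = 0.7731 × 15.8900% + 0.2269 × 5.2185% = 13.4681%.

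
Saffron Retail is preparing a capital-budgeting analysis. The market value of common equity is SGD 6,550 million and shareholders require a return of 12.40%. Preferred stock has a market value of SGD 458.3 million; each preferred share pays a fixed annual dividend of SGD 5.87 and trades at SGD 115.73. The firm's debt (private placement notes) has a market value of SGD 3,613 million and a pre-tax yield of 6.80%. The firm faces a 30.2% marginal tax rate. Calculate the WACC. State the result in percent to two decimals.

Cost of preferred: Rp = 5.87 / 115.73 = 5.0722%.
Total capital V = 6550 + 458.3 + 3613 = 10621.3.
Equity: weight = 6550/10621.3 = 0.6167; cost = 12.4%.
Preferred: weight = 458.3/10621.3 = 0.0431; cost = 5.0722%.
Private placement notes: weight = 3613/10621.3 = 0.3402; after-tax cost = 6.8% × (1 − 30.2%) = 4.7464%.
WACC = 0.6167 × 12.4000% + 0.0431 × 5.0722% + 0.3402 × 4.7464% = 9.4803%.

9.48%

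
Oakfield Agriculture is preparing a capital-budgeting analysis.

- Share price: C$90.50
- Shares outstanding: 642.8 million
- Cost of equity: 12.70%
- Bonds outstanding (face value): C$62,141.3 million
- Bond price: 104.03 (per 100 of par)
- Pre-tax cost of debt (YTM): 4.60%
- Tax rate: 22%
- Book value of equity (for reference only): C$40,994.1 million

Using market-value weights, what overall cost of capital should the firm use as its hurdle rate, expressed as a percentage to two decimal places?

7.90%

Market value of equity E = 90.5 × 642.8m = 58173.4m. Market value of debt D = 62141.3m × 104.03/100 = 64645.59439m.
Total capital V = 58173.4 + 64645.59439 = 122818.99439.
Equity: weight = 58173.4/122818.99439 = 0.4737; cost = 12.7%.
Bonds outstanding: weight = 64645.59439/122818.99439 = 0.5263; after-tax cost = 4.6% × (1 − 22%) = 3.5880%.
WACC = 0.4737 × 12.7000% + 0.5263 × 3.5880% = 7.9039%.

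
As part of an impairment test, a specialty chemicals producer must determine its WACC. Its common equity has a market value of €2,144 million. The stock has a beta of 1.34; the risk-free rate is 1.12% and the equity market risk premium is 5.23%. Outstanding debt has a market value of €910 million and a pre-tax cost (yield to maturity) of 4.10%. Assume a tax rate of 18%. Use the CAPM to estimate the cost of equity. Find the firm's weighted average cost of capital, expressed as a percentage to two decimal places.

Cost of equity via CAPM: Re = 1.12% + 1.34 × 5.23% = 8.1282%.
Total capital V = 2144 + 910 = 3054.
Equity: weight = 2144/3054 = 0.7020; cost = 8.1282%.
Debt: weight = 910/3054 = 0.2980; after-tax cost = 4.1% × (1 − 18%) = 3.3620%.
WACC = 0.7020 × 8.1282% + 0.2980 × 3.3620% = 6.7080%.

6.71%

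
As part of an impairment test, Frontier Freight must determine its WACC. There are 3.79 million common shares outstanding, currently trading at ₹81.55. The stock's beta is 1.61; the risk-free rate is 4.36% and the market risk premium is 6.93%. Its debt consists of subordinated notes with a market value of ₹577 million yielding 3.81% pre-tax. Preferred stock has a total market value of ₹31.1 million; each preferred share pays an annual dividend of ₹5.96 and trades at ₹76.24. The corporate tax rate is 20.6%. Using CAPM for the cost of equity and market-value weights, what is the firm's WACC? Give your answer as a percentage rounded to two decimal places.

Cost of equity via CAPM: Re = 4.36% + 1.61 × 6.93% = 15.5173%.
Cost of preferred: Rp = 5.96 / 76.24 = 7.8174%.
Market value of equity E = 81.55 × 3.79m = 309.0745m.
Total capital V = 309.0745 + 31.1 + 577 = 917.1745.
Equity: weight = 309.0745/917.1745 = 0.3370; cost = 15.5173%.
Preferred: weight = 31.1/917.1745 = 0.0339; cost = 7.8174%.
Subordinated notes: weight = 577/917.1745 = 0.6291; after-tax cost = 3.81% × (1 − 20.6%) = 3.0251%.
WACC = 0.3370 × 15.5173% + 0.0339 × 7.8174% + 0.6291 × 3.0251% = 7.3973%.

7.40%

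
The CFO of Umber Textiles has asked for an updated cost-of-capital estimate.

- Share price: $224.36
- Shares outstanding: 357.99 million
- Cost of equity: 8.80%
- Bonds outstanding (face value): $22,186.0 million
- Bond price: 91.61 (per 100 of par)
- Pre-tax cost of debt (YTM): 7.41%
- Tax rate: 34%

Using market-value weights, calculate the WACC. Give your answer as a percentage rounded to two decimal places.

8.01%

Market value of equity E = 224.36 × 357.99m = 80318.6364m. Market value of debt D = 22186m × 91.61/100 = 20324.5946m.
Total capital V = 80318.6364 + 20324.5946 = 100643.231.
Equity: weight = 80318.6364/100643.231 = 0.7981; cost = 8.8%.
Bonds outstanding: weight = 20324.5946/100643.231 = 0.2019; after-tax cost = 7.41% × (1 − 34%) = 4.8906%.
WACC = 0.7981 × 8.8000% + 0.2019 × 4.8906% = 8.0105%.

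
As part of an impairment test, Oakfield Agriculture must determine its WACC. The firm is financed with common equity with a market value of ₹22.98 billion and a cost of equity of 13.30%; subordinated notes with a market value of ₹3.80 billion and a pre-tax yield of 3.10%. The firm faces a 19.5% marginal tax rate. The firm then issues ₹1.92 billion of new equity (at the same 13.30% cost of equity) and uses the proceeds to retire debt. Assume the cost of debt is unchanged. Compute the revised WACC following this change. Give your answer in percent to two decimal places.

12.54%

After the change:
Total capital V = 24.9 + 1.88 = 26.78.
Equity: weight = 24.9/26.78 = 0.9298; cost = 13.3%.
Subordinated notes: weight = 1.88/26.78 = 0.0702; after-tax cost = 3.1% × (1 − 19.5%) = 2.4955%.
WACC = 0.9298 × 13.3000% + 0.0702 × 2.4955% = 12.5415%.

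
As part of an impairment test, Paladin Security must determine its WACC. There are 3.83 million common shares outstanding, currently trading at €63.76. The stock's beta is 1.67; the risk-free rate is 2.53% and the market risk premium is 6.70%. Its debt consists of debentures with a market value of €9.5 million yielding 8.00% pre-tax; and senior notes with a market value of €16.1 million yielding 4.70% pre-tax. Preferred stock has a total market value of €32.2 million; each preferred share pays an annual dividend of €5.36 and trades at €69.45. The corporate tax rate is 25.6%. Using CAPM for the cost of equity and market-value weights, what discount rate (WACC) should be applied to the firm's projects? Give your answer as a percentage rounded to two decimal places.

12.29%

Cost of equity via CAPM: Re = 2.53% + 1.67 × 6.7% = 13.7190%.
Cost of preferred: Rp = 5.36 / 69.45 = 7.7178%.
Market value of equity E = 63.76 × 3.83m = 244.2008m.
Total capital V = 244.2008 + 32.2 + 9.5 + 16.1 = 302.0008.
Equity: weight = 244.2008/302.0008 = 0.8086; cost = 13.719%.
Preferred: weight = 32.2/302.0008 = 0.1066; cost = 7.7178%.
Debentures: weight = 9.5/302.0008 = 0.0315; after-tax cost = 8% × (1 − 25.6%) = 5.9520%.
Senior notes: weight = 16.1/302.0008 = 0.0533; after-tax cost = 4.7% × (1 − 25.6%) = 3.4968%.
WACC = 0.8086 × 13.7190% + 0.1066 × 7.7178% + 0.0315 × 5.9520% + 0.0533 × 3.4968% = 12.2899%.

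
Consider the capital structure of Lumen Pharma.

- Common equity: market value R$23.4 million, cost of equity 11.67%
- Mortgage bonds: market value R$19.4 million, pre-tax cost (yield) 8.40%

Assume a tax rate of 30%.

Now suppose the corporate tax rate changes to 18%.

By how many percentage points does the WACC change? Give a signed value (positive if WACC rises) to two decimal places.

Current WACC:
Total capital V = 23.4 + 19.4 = 42.8.
Equity: weight = 23.4/42.8 = 0.5467; cost = 11.67%.
Mortgage bonds: weight = 19.4/42.8 = 0.4533; after-tax cost = 8.4% × (1 − 30%) = 5.8800%.
WACC = 0.5467 × 11.6700% + 0.4533 × 5.8800% = 9.0456%.
After the change:
Total capital V = 23.4 + 19.4 = 42.8.
Equity: weight = 23.4/42.8 = 0.5467; cost = 11.67%.
Mortgage bonds: weight = 19.4/42.8 = 0.4533; after-tax cost = 8.4% × (1 − 18%) = 6.8880%.
WACC = 0.5467 × 11.6700% + 0.4533 × 6.8880% = 9.5025%.
Change in WACC = 9.5025% − 9.0456% = 0.4569 pp.

+0.46 pp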